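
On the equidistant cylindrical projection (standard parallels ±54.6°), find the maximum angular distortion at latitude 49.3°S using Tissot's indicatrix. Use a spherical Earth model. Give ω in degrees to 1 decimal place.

6.8°

The equidistant cylindrical projection with φ₀ = 54.6° has h = 1 (meridians true) and k = cos φ₀ / cos φ along parallels.
At 49.3°: h = 1.000, k = 0.8883; principal scales a = 1.000, b = 0.8883.
sin(ω/2) = (a − b)/(a + b) = 0.1117/1.888 = 0.05913, so ω = 2 arcsin(0.05913) ≈ 6.8°.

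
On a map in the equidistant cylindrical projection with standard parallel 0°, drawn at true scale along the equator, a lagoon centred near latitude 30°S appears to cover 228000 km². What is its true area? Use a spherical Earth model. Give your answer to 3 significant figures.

197000 km²

For the equirectangular projection with φ₀ = 0 (plate carrée), h = 1 along meridians and k = sec φ along parallels.
Areal scale = h·k = 1 × sec φ; at 30°, h = 1.000, k = 1.155, so h·k = 1.155.
True area = apparent / (areal scale) = 228000 / 1.155 ≈ 197000 km².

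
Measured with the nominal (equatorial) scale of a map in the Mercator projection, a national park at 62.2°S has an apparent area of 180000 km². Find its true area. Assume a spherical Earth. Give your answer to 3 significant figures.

39200 km²

For Mercator, h = k = sec φ (a conformal cylindrical projection has a single point scale, 1/cos φ).
Areal scale = k² = sec²φ = 1/cos²(62.2°) = 1/0.4664² = 4.597.
True area = apparent / (areal scale) = 180000 / 4.597 ≈ 39200 km².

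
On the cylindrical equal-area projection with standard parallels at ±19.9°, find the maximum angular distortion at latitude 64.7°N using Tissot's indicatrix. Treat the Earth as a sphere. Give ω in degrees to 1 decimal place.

82.2°

Cylindrical equal-area (φ₀ = 19.9°): h = cos φ / cos 19.9° along meridians, k = cos 19.9° / cos φ along parallels; h·k = 1.
At 64.7°: h = 0.4545, k = 2.200; principal scales a = 2.200, b = 0.4545.
sin(ω/2) = (a − b)/(a + b) = 1.746/2.655 = 0.6576, so ω = 2 arcsin(0.6576) ≈ 82.2°.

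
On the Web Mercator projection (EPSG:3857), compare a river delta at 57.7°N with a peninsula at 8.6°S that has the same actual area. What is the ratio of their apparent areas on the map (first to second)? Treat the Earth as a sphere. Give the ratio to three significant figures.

Mercator is conformal with k = sec φ, so areal scale = k² = sec²φ.
At 57.7°: sec²(57.7°) = 1/0.5344² = 3.502.
At 8.6°: sec²(8.6°) = 1/0.9888² = 1.023.
Ratio = 3.502/1.023 = cos²(8.6°)/cos²(57.7°) ≈ 3.42.

3.42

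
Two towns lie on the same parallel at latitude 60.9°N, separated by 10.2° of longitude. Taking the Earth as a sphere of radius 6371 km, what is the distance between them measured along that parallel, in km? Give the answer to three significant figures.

552 km

Arc length along a parallel = R cos φ · Δλ (with Δλ in radians).
= 6371 × cos 60.9° × (10.2° × π/180) = 6371 × 0.4863 × 0.1780 ≈ 552 km.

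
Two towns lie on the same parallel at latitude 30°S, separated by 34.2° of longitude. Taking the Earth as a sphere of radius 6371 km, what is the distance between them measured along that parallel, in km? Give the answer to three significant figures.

3290 km

Arc length along a parallel = R cos φ · Δλ (with Δλ in radians).
= 6371 × cos 30° × (34.2° × π/180) = 6371 × 0.8660 × 0.5969 ≈ 3290 km.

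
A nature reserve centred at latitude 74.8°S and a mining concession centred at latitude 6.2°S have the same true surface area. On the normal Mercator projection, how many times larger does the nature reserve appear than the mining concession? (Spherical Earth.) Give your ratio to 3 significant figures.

Mercator is conformal with k = sec φ, so areal scale = k² = sec²φ.
At 74.8°: sec²(74.8°) = 1/0.2622² = 14.55.
At 6.2°: sec²(6.2°) = 1/0.9942² = 1.012.
Ratio = 14.55/1.012 = cos²(6.2°)/cos²(74.8°) ≈ 14.4.

14.4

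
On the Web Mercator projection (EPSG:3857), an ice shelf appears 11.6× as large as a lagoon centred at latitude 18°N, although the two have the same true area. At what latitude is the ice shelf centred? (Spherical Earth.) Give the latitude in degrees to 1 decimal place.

73.8°

Mercator areal scale is sec²φ, so apparent-area ratio = sec²φ₁ / sec²φ₂ = cos²φ₂ / cos²φ₁.
cos²φ₂ / cos²φ₁ = 11.6  ⇒  cos φ₁ = cos 18° / √11.6 = 0.9511/3.406 = 0.2792.
φ₁ = arccos(0.2792) ≈ 73.8°.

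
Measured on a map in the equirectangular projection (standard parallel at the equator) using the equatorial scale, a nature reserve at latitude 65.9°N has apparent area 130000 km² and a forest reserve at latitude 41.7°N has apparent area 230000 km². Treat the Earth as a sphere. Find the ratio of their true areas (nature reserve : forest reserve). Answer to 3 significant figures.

Plate carrée has h = 1 and k = sec φ, giving areal scale sec φ; true area = (apparent area) · cos φ.
True area of nature reserve: 130000 × cos(65.9°) = 130000 × 0.4083 = 53080 km².
True area of forest reserve: 230000 × cos(41.7°) = 230000 × 0.7466 = 171700 km².
Ratio = 53080 / 171700 ≈ 0.309.

0.309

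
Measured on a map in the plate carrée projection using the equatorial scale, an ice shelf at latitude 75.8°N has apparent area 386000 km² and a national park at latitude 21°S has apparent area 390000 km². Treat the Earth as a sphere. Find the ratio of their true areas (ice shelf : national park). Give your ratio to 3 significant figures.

0.260

Plate carrée has h = 1 and k = sec φ, giving areal scale sec φ; true area = (apparent area) · cos φ.
True area of ice shelf: 386000 × cos(75.8°) = 386000 × 0.2453 = 94690 km².
True area of national park: 390000 × cos(21°) = 390000 × 0.9336 = 364100 km².
Ratio = 94690 / 364100 ≈ 0.260.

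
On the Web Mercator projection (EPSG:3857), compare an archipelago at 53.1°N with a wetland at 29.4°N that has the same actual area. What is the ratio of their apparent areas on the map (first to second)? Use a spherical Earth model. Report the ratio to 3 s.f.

2.11

Mercator is conformal with k = sec φ, so areal scale = k² = sec²φ.
At 53.1°: sec²(53.1°) = 1/0.6004² = 2.774.
At 29.4°: sec²(29.4°) = 1/0.8712² = 1.317.
Ratio = 2.774/1.317 = cos²(29.4°)/cos²(53.1°) ≈ 2.11.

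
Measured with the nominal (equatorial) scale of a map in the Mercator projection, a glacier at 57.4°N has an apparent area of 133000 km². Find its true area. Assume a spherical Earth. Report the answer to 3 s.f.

38600 km²

The Mercator projection is conformal; its linear scale factor is the same in every direction and equals sec φ = 1/cos φ.
Areal scale = k² = sec²φ = 1/cos²(57.4°) = 1/0.5388² = 3.445.
True area = apparent / (areal scale) = 133000 / 3.445 ≈ 38600 km².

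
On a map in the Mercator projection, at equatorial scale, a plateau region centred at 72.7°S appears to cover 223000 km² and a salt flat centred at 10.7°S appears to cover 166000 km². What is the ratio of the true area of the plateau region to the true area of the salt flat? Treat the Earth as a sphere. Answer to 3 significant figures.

0.123

Mercator's areal exaggeration is sec²φ; hence true area = (apparent area) · cos²φ.
True area of plateau region: 223000 × cos²(72.7°) = 223000 × 0.08843 = 19720 km².
True area of salt flat: 166000 × cos²(10.7°) = 166000 × 0.9655 = 160300 km².
Ratio = 19720 / 160300 ≈ 0.123.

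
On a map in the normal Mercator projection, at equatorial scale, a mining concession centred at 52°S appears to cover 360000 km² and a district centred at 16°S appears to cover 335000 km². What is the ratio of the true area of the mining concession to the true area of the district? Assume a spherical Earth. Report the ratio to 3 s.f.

0.441

Mercator's areal exaggeration is sec²φ; hence true area = (apparent area) · cos²φ.
True area of mining concession: 360000 × cos²(52°) = 360000 × 0.3790 = 136500 km².
True area of district: 335000 × cos²(16°) = 335000 × 0.9240 = 309500 km².
Ratio = 136500 / 309500 ≈ 0.441.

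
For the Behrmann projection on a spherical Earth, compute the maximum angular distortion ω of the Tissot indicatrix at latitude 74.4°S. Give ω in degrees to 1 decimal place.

Behrmann is a cylindrical equal-area projection with standard parallels at ±30°. Cylindrical equal-area (φ₀ = 30°): h = cos φ / cos 30° along meridians, k = cos 30° / cos φ along parallels; h·k = 1.
At 74.4°: h = 0.3105, k = 3.220; principal scales a = 3.220, b = 0.3105.
sin(ω/2) = (a − b)/(a + b) = 2.910/3.531 = 0.8241, so ω = 2 arcsin(0.8241) ≈ 111.0°.

111.0°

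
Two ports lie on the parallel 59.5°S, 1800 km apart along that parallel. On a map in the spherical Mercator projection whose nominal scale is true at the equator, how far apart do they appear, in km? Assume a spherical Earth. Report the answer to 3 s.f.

3550 km

Mercator is conformal, so the point scale is isotropic: h = k = sec φ = 1/cos φ.
Along the parallel, k = sec 59.5° = 1/0.5075 = 1.970.
Map distance = 1800 × 1.970 ≈ 3550 km.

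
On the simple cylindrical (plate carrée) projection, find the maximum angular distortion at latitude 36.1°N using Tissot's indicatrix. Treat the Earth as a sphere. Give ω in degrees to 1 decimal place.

Plate carrée maps x = Rλ, y = Rφ. The meridian scale is h = 1 and the parallel scale is k = 1/cos φ = sec φ.
At 36.1°: h = 1.000, k = 1.238; principal scales a = 1.238, b = 1.000.
sin(ω/2) = (a − b)/(a + b) = 0.2376/2.238 = 0.1062, so ω = 2 arcsin(0.1062) ≈ 12.2°.

12.2°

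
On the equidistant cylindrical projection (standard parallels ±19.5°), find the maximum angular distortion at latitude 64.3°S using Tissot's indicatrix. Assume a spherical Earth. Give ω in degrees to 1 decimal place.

In the equirectangular projection with standard parallel φ₀ = 19.5° (x = Rλ cos φ₀, y = Rφ), meridians are true-scale (h = 1) and the parallel scale is k = cos φ₀ / cos φ.
At 64.3°: h = 1.000, k = 2.174; principal scales a = 2.174, b = 1.000.
sin(ω/2) = (a − b)/(a + b) = 1.174/3.174 = 0.3698, so ω = 2 arcsin(0.3698) ≈ 43.4°.

43.4°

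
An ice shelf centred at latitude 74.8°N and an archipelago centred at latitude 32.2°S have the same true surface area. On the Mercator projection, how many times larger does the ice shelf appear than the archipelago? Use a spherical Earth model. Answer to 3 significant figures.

10.4

On Mercator, area is exaggerated by sec²φ = 1/cos²φ.
At 74.8°: sec²(74.8°) = 1/0.2622² = 14.55.
At 32.2°: sec²(32.2°) = 1/0.8462² = 1.397.
Ratio = 14.55/1.397 = cos²(32.2°)/cos²(74.8°) ≈ 10.4.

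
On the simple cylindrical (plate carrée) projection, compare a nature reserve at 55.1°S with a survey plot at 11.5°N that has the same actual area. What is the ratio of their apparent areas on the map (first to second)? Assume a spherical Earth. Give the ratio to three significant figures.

For the equirectangular projection with φ₀ = 0 (plate carrée), h = 1 along meridians and k = sec φ along parallels.
Areal scale at 55.1°: h·k = 1.000 × 1.748 = 1.748.
Areal scale at 11.5°: h·k = 1.000 × 1.020 = 1.020.
Ratio = 1.748/1.020 ≈ 1.71.

1.71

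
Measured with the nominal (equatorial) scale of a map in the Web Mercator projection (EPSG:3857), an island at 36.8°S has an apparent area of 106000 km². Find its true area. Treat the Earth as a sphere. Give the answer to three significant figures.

68000 km²

Mercator is conformal, so the point scale is isotropic: h = k = sec φ = 1/cos φ.
Areal scale = k² = sec²φ = 1/cos²(36.8°) = 1/0.8007² = 1.560.
True area = apparent / (areal scale) = 106000 / 1.560 ≈ 68000 km².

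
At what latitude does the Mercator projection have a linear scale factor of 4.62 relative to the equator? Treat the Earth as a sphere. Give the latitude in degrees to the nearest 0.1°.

Mercator scale is k = sec φ = 1/cos φ.
1/cos φ = 4.62  ⇒  cos φ = 0.2165  ⇒  φ = arccos(0.2165) ≈ 77.5°.

77.5°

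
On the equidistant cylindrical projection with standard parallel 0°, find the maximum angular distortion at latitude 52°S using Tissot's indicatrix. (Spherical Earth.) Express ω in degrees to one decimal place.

Plate carrée maps x = Rλ, y = Rφ. The meridian scale is h = 1 and the parallel scale is k = 1/cos φ = sec φ.
At 52°: h = 1.000, k = 1.624; principal scales a = 1.624, b = 1.000.
sin(ω/2) = (a − b)/(a + b) = 0.6243/2.624 = 0.2379, so ω = 2 arcsin(0.2379) ≈ 27.5°.

27.5°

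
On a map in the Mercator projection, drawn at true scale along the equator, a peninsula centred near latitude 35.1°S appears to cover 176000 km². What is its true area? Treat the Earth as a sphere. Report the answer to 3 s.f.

For Mercator, h = k = sec φ (a conformal cylindrical projection has a single point scale, 1/cos φ).
Areal scale = k² = sec²φ = 1/cos²(35.1°) = 1/0.8181² = 1.494.
True area = apparent / (areal scale) = 176000 / 1.494 ≈ 118000 km².

118000 km²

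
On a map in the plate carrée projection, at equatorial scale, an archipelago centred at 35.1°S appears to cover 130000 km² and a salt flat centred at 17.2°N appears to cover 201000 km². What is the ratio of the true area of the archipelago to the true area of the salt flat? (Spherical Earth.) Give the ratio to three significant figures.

0.554

Plate carrée has h = 1 and k = sec φ, giving areal scale sec φ; true area = (apparent area) · cos φ.
True area of archipelago: 130000 × cos(35.1°) = 130000 × 0.8181 = 106400 km².
True area of salt flat: 201000 × cos(17.2°) = 201000 × 0.9553 = 192000 km².
Ratio = 106400 / 192000 ≈ 0.554.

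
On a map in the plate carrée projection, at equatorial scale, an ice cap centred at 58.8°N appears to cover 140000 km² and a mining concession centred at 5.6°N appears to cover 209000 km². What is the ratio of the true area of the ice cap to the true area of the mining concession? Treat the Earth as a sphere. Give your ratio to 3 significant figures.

0.349

Plate carrée has h = 1 and k = sec φ, giving areal scale sec φ; true area = (apparent area) · cos φ.
True area of ice cap: 140000 × cos(58.8°) = 140000 × 0.5180 = 72520 km².
True area of mining concession: 209000 × cos(5.6°) = 209000 × 0.9952 = 208000 km².
Ratio = 72520 / 208000 ≈ 0.349.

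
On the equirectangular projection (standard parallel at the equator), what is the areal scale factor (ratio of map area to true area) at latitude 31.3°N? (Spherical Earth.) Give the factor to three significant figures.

In the plate carrée (x = Rλ, y = Rφ), meridians are true-scale (h = 1) and parallels are stretched by k = sec φ.
Areal scale = h·k = 1 × sec φ; at 31.3°, h = 1.000, k = 1.170, so h·k = 1.170.

1.17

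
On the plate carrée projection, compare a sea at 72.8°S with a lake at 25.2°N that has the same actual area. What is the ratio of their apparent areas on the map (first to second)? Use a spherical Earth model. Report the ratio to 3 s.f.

For the equirectangular projection with φ₀ = 0 (plate carrée), h = 1 along meridians and k = sec φ along parallels.
Areal scale at 72.8°: h·k = 1.000 × 3.382 = 3.382.
Areal scale at 25.2°: h·k = 1.000 × 1.105 = 1.105.
Ratio = 3.382/1.105 ≈ 3.06.

3.06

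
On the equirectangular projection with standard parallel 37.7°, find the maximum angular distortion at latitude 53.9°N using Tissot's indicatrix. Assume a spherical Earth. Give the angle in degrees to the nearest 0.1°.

In the equirectangular projection with standard parallel φ₀ = 37.7° (x = Rλ cos φ₀, y = Rφ), meridians are true-scale (h = 1) and the parallel scale is k = cos φ₀ / cos φ.
At 53.9°: h = 1.000, k = 1.343; principal scales a = 1.343, b = 1.000.
sin(ω/2) = (a − b)/(a + b) = 0.3429/2.343 = 0.1464, so ω = 2 arcsin(0.1464) ≈ 16.8°.

16.8°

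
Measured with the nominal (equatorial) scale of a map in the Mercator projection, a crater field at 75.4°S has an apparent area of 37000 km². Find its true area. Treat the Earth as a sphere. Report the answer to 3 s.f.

The Mercator projection is conformal; its linear scale factor is the same in every direction and equals sec φ = 1/cos φ.
Areal scale = k² = sec²φ = 1/cos²(75.4°) = 1/0.2521² = 15.74.
True area = apparent / (areal scale) = 37000 / 15.74 ≈ 2350 km².

2350 km²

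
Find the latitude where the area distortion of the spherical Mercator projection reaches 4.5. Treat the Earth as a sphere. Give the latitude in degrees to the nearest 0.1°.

61.9°

Mercator areal scale is sec²φ.
sec²φ = 4.5  ⇒  cos²φ = 0.2222  ⇒  cos φ = 0.4714.
φ = arccos(0.4714) ≈ 61.9°.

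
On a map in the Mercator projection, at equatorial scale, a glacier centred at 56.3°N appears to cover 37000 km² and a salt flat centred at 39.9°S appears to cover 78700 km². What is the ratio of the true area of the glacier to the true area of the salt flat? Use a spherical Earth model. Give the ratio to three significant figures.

On Mercator the areal scale is sec²φ, so true area = apparent × cos²φ.
True area of glacier: 37000 × cos²(56.3°) = 37000 × 0.3079 = 11390 km².
True area of salt flat: 78700 × cos²(39.9°) = 78700 × 0.5885 = 46320 km².
Ratio = 11390 / 46320 ≈ 0.246.

0.246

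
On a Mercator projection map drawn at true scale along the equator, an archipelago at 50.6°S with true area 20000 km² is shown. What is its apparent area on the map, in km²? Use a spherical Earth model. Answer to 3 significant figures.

Mercator is conformal, so the point scale is isotropic: h = k = sec φ = 1/cos φ.
Areal scale = k² = sec²φ = 1/cos²(50.6°) = 1/0.6347² = 2.482.
Apparent area = 20000 × 2.482 ≈ 49600 km².

49600 km²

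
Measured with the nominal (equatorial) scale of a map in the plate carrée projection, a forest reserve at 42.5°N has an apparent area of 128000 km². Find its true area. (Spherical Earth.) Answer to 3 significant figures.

Plate carrée maps x = Rλ, y = Rφ. The meridian scale is h = 1 and the parallel scale is k = 1/cos φ = sec φ.
Areal scale = h·k = 1 × sec φ; at 42.5°, h = 1.000, k = 1.356, so h·k = 1.356.
True area = apparent / (areal scale) = 128000 / 1.356 ≈ 94400 km².

94400 km²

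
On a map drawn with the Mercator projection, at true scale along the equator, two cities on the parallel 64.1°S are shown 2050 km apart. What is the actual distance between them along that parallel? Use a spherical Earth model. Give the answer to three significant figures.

For Mercator, h = k = sec φ (a conformal cylindrical projection has a single point scale, 1/cos φ).
Along the parallel at 64.1°, map distances are exaggerated by k = sec 64.1° = 2.289.
True distance = 2050 / 2.289 = 2050 × cos 64.1° ≈ 895 km.

895 km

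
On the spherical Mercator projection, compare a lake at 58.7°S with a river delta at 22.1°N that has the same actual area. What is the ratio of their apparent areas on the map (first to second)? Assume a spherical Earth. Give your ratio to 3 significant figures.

3.18

Mercator is conformal with k = sec φ, so areal scale = k² = sec²φ.
At 58.7°: sec²(58.7°) = 1/0.5195² = 3.705.
At 22.1°: sec²(22.1°) = 1/0.9265² = 1.165.
Ratio = 3.705/1.165 = cos²(22.1°)/cos²(58.7°) ≈ 3.18.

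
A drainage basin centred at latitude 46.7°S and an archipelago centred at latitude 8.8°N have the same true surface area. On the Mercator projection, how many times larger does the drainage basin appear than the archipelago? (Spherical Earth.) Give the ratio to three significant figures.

2.08

Mercator areal scale is sec²φ.
At 46.7°: sec²(46.7°) = 1/0.6858² = 2.126.
At 8.8°: sec²(8.8°) = 1/0.9882² = 1.024.
Ratio = 2.126/1.024 = cos²(8.8°)/cos²(46.7°) ≈ 2.08.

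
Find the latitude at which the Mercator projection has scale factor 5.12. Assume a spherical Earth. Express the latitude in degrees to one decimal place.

Mercator scale is k = sec φ = 1/cos φ.
1/cos φ = 5.12  ⇒  cos φ = 0.1953  ⇒  φ = arccos(0.1953) ≈ 78.7°.

78.7°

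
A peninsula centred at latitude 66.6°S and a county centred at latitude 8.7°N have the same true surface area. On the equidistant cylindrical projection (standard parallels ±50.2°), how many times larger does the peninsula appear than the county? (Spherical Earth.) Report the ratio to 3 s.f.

2.49

The equidistant cylindrical projection with φ₀ = 50.2° has h = 1 (meridians true) and k = cos φ₀ / cos φ along parallels.
Areal scale at 66.6°: h·k = 1.000 × 1.612 = 1.612.
Areal scale at 8.7°: h·k = 1.000 × 0.6476 = 0.6476.
Ratio = 1.612/0.6476 ≈ 2.49.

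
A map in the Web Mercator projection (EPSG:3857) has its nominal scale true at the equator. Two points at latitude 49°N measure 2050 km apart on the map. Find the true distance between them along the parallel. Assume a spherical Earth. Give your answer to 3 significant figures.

1340 km

For Mercator, h = k = sec φ (a conformal cylindrical projection has a single point scale, 1/cos φ).
Along the parallel at 49°, map distances are exaggerated by k = sec 49° = 1.524.
True distance = 2050 / 1.524 = 2050 × cos 49° ≈ 1340 km.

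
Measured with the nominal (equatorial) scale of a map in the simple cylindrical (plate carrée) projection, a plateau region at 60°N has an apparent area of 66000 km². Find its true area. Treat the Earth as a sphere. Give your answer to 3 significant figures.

33000 km²

Plate carrée maps x = Rλ, y = Rφ. The meridian scale is h = 1 and the parallel scale is k = 1/cos φ = sec φ.
Areal scale = h·k = 1 × sec φ; at 60°, h = 1.000, k = 2.000, so h·k = 2.000.
True area = apparent / (areal scale) = 66000 / 2.000 ≈ 33000 km².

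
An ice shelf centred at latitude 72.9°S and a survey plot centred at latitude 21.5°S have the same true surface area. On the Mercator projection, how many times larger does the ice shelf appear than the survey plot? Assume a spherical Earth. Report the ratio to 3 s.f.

10.0

Mercator is conformal with k = sec φ, so areal scale = k² = sec²φ.
At 72.9°: sec²(72.9°) = 1/0.2940² = 11.57.
At 21.5°: sec²(21.5°) = 1/0.9304² = 1.155.
Ratio = 11.57/1.155 = cos²(21.5°)/cos²(72.9°) ≈ 10.0.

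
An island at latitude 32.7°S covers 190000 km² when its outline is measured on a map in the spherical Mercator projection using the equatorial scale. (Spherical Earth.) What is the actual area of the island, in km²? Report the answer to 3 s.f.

For Mercator, h = k = sec φ (a conformal cylindrical projection has a single point scale, 1/cos φ).
Areal scale = k² = sec²φ = 1/cos²(32.7°) = 1/0.8415² = 1.412.
True area = apparent / (areal scale) = 190000 / 1.412 ≈ 135000 km².

135000 km²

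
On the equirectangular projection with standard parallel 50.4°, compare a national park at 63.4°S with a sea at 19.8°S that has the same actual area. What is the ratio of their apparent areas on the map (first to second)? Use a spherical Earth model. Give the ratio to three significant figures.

2.10

The equidistant cylindrical projection with φ₀ = 50.4° has h = 1 (meridians true) and k = cos φ₀ / cos φ along parallels.
Areal scale at 63.4°: h·k = 1.000 × 1.424 = 1.424.
Areal scale at 19.8°: h·k = 1.000 × 0.6775 = 0.6775.
Ratio = 1.424/0.6775 ≈ 2.10.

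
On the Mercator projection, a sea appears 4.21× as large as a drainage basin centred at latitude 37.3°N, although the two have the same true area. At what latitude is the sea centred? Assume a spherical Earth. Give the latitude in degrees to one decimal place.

67.2°

On Mercator, (apparent₁)/(apparent₂) = sec²φ₁ / sec²φ₂ when true areas are equal.
cos²φ₂ / cos²φ₁ = 4.21  ⇒  cos φ₁ = cos 37.3° / √4.21 = 0.7955/2.052 = 0.3877.
φ₁ = arccos(0.3877) ≈ 67.2°.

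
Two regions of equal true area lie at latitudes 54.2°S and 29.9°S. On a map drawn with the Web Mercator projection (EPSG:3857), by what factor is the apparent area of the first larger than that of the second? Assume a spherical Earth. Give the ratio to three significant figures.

Mercator areal scale is sec²φ.
At 54.2°: sec²(54.2°) = 1/0.5850² = 2.922.
At 29.9°: sec²(29.9°) = 1/0.8669² = 1.331.
Ratio = 2.922/1.331 = cos²(29.9°)/cos²(54.2°) ≈ 2.20.

2.20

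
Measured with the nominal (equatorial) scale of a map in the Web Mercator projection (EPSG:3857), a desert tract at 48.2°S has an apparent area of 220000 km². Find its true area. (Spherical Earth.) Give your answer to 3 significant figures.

The Mercator projection is conformal; its linear scale factor is the same in every direction and equals sec φ = 1/cos φ.
Areal scale = k² = sec²φ = 1/cos²(48.2°) = 1/0.6665² = 2.251.
True area = apparent / (areal scale) = 220000 / 2.251 ≈ 97700 km².

97700 km²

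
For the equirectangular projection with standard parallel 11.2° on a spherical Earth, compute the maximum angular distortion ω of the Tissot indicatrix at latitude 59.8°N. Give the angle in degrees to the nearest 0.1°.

37.6°

The equidistant cylindrical projection with φ₀ = 11.2° has h = 1 (meridians true) and k = cos φ₀ / cos φ along parallels.
At 59.8°: h = 1.000, k = 1.950; principal scales a = 1.950, b = 1.000.
sin(ω/2) = (a − b)/(a + b) = 0.9501/2.950 = 0.3221, so ω = 2 arcsin(0.3221) ≈ 37.6°.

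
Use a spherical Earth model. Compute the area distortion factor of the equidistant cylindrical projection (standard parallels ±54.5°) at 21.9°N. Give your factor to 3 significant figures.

In the equirectangular projection with standard parallel φ₀ = 54.5° (x = Rλ cos φ₀, y = Rφ), meridians are true-scale (h = 1) and the parallel scale is k = cos φ₀ / cos φ.
Areal scale = h·k = 1 × cos φ₀ / cos φ; at 21.9°, h = 1.000, k = 0.6259, so h·k = 0.6259.

0.626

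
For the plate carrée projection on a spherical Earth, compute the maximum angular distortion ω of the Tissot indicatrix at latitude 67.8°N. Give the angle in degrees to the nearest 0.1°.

53.7°

For the equirectangular projection with φ₀ = 0 (plate carrée), h = 1 along meridians and k = sec φ along parallels.
At 67.8°: h = 1.000, k = 2.647; principal scales a = 2.647, b = 1.000.
sin(ω/2) = (a − b)/(a + b) = 1.647/3.647 = 0.4515, so ω = 2 arcsin(0.4515) ≈ 53.7°.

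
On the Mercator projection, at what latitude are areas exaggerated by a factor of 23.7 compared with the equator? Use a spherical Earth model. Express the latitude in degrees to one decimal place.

78.1°

Mercator areal scale is sec²φ.
sec²φ = 23.7  ⇒  cos²φ = 0.04219  ⇒  cos φ = 0.2054.
φ = arccos(0.2054) ≈ 78.1°.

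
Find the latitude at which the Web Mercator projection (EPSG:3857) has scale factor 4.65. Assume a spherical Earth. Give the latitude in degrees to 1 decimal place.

77.6°

Mercator scale is k = sec φ = 1/cos φ.
1/cos φ = 4.65  ⇒  cos φ = 0.2151  ⇒  φ = arccos(0.2151) ≈ 77.6°.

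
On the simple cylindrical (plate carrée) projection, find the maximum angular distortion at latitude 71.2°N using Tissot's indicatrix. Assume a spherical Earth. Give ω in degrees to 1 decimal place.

61.7°

In the plate carrée (x = Rλ, y = Rφ), meridians are true-scale (h = 1) and parallels are stretched by k = sec φ.
At 71.2°: h = 1.000, k = 3.103; principal scales a = 3.103, b = 1.000.
sin(ω/2) = (a − b)/(a + b) = 2.103/4.103 = 0.5126, so ω = 2 arcsin(0.5126) ≈ 61.7°.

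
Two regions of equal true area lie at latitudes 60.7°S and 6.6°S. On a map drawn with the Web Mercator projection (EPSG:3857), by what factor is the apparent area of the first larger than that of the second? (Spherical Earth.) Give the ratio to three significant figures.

Mercator areal scale is sec²φ.
At 60.7°: sec²(60.7°) = 1/0.4894² = 4.175.
At 6.6°: sec²(6.6°) = 1/0.9934² = 1.013.
Ratio = 4.175/1.013 = cos²(6.6°)/cos²(60.7°) ≈ 4.12.

4.12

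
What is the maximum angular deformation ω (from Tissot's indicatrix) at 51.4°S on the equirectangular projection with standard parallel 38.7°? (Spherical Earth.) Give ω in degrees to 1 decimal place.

12.8°

The equidistant cylindrical projection with φ₀ = 38.7° has h = 1 (meridians true) and k = cos φ₀ / cos φ along parallels.
At 51.4°: h = 1.000, k = 1.251; principal scales a = 1.251, b = 1.000.
sin(ω/2) = (a − b)/(a + b) = 0.2509/2.251 = 0.1115, so ω = 2 arcsin(0.1115) ≈ 12.8°.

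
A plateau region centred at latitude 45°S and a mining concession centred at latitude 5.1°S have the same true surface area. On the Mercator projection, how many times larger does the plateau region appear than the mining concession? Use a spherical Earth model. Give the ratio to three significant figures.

On Mercator, area is exaggerated by sec²φ = 1/cos²φ.
At 45°: sec²(45°) = 1/0.7071² = 2.000.
At 5.1°: sec²(5.1°) = 1/0.9960² = 1.008.
Ratio = 2.000/1.008 = cos²(5.1°)/cos²(45°) ≈ 1.98.

1.98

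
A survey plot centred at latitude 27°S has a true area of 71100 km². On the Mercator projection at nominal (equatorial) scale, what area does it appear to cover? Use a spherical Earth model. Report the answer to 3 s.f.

Mercator is conformal, so the point scale is isotropic: h = k = sec φ = 1/cos φ.
Areal scale = k² = sec²φ = 1/cos²(27°) = 1/0.8910² = 1.260.
Apparent area = 71100 × 1.260 ≈ 89600 km².

89600 km²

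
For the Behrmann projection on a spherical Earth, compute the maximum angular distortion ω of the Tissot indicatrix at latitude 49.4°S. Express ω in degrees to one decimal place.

The Behrmann projection is cylindrical equal-area with φ₀ = 30°. A cylindrical equal-area projection with standard parallel φ₀ has meridian scale h = cos φ / cos φ₀ and parallel scale k = cos φ₀ / cos φ (so areas are preserved, h·k = 1).
At 49.4°: h = 0.7514, k = 1.331; principal scales a = 1.331, b = 0.7514.
sin(ω/2) = (a − b)/(a + b) = 0.5793/2.082 = 0.2782, so ω = 2 arcsin(0.2782) ≈ 32.3°.

32.3°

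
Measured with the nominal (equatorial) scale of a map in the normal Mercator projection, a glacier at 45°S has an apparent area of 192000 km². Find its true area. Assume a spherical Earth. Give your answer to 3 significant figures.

For Mercator, h = k = sec φ (a conformal cylindrical projection has a single point scale, 1/cos φ).
Areal scale = k² = sec²φ = 1/cos²(45°) = 1/0.7071² = 2.000.
True area = apparent / (areal scale) = 192000 / 2.000 ≈ 96000 km².

96000 km²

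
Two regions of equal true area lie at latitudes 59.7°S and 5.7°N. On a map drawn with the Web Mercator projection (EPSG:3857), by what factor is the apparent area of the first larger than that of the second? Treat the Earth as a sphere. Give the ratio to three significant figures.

Mercator areal scale is sec²φ.
At 59.7°: sec²(59.7°) = 1/0.5045² = 3.929.
At 5.7°: sec²(5.7°) = 1/0.9951² = 1.010.
Ratio = 3.929/1.010 = cos²(5.7°)/cos²(59.7°) ≈ 3.89.

3.89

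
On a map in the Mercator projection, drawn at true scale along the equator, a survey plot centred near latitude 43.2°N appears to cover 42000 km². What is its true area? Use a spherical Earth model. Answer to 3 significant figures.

The Mercator projection is conformal; its linear scale factor is the same in every direction and equals sec φ = 1/cos φ.
Areal scale = k² = sec²φ = 1/cos²(43.2°) = 1/0.7290² = 1.882.
True area = apparent / (areal scale) = 42000 / 1.882 ≈ 22300 km².

22300 km²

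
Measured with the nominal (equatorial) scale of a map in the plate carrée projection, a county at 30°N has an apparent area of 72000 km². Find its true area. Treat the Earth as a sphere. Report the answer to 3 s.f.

62400 km²

In the plate carrée (x = Rλ, y = Rφ), meridians are true-scale (h = 1) and parallels are stretched by k = sec φ.
Areal scale = h·k = 1 × sec φ; at 30°, h = 1.000, k = 1.155, so h·k = 1.155.
True area = apparent / (areal scale) = 72000 / 1.155 ≈ 62400 km².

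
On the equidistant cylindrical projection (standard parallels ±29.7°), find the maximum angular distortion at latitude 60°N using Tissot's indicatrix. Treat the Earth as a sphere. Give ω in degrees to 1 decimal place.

The equidistant cylindrical projection with φ₀ = 29.7° has h = 1 (meridians true) and k = cos φ₀ / cos φ along parallels.
At 60°: h = 1.000, k = 1.737; principal scales a = 1.737, b = 1.000.
sin(ω/2) = (a − b)/(a + b) = 0.7373/2.737 = 0.2693, so ω = 2 arcsin(0.2693) ≈ 31.3°.

31.3°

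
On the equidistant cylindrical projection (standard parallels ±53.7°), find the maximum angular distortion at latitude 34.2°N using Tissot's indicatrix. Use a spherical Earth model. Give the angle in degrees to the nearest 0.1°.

With standard parallel φ₀ = 53.7°, the equirectangular projection gives x = Rλ cos φ₀, y = Rφ, so h = 1 and k = cos 53.7° / cos φ.
At 34.2°: h = 1.000, k = 0.7158; principal scales a = 1.000, b = 0.7158.
sin(ω/2) = (a − b)/(a + b) = 0.2842/1.716 = 0.1656, so ω = 2 arcsin(0.1656) ≈ 19.1°.

19.1°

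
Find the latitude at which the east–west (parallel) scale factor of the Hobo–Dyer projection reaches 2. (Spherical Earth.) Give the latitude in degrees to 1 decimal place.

66.6°

Hobo–Dyer is a cylindrical equal-area projection with standard parallels at ±37.5°. A cylindrical equal-area projection with standard parallel φ₀ has meridian scale h = cos φ / cos φ₀ and parallel scale k = cos φ₀ / cos φ (so areas are preserved, h·k = 1).
k = cos φ₀ / cos φ = 2  ⇒  cos φ = cos 37.5° / 2 = 0.3967.
φ = arccos(0.3967) ≈ 66.6°.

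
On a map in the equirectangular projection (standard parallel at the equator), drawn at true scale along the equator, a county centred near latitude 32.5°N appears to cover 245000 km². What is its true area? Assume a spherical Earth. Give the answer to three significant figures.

207000 km²

For the equirectangular projection with φ₀ = 0 (plate carrée), h = 1 along meridians and k = sec φ along parallels.
Areal scale = h·k = 1 × sec φ; at 32.5°, h = 1.000, k = 1.186, so h·k = 1.186.
True area = apparent / (areal scale) = 245000 / 1.186 ≈ 207000 km².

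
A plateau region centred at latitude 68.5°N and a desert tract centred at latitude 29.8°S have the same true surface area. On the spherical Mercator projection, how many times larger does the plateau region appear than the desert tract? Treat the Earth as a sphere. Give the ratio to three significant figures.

5.61

Mercator is conformal with k = sec φ, so areal scale = k² = sec²φ.
At 68.5°: sec²(68.5°) = 1/0.3665² = 7.445.
At 29.8°: sec²(29.8°) = 1/0.8678² = 1.328.
Ratio = 7.445/1.328 = cos²(29.8°)/cos²(68.5°) ≈ 5.61.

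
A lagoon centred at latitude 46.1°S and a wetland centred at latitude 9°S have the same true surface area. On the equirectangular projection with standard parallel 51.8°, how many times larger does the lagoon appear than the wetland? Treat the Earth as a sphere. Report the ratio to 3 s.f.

1.42

With standard parallel φ₀ = 51.8°, the equirectangular projection gives x = Rλ cos φ₀, y = Rφ, so h = 1 and k = cos 51.8° / cos φ.
Areal scale at 46.1°: h·k = 1.000 × 0.8918 = 0.8918.
Areal scale at 9°: h·k = 1.000 × 0.6261 = 0.6261.
Ratio = 0.8918/0.6261 ≈ 1.42.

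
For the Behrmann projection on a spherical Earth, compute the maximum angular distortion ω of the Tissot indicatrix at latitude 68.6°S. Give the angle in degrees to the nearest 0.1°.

88.6°

The Behrmann projection is cylindrical equal-area with φ₀ = 30°. A cylindrical equal-area projection with standard parallel φ₀ has meridian scale h = cos φ / cos φ₀ and parallel scale k = cos φ₀ / cos φ (so areas are preserved, h·k = 1).
At 68.6°: h = 0.4213, k = 2.373; principal scales a = 2.373, b = 0.4213.
sin(ω/2) = (a − b)/(a + b) = 1.952/2.795 = 0.6985, so ω = 2 arcsin(0.6985) ≈ 88.6°.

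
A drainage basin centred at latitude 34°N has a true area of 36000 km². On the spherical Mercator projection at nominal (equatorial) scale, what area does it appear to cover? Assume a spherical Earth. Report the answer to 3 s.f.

Mercator is conformal, so the point scale is isotropic: h = k = sec φ = 1/cos φ.
Areal scale = k² = sec²φ = 1/cos²(34°) = 1/0.8290² = 1.455.
Apparent area = 36000 × 1.455 ≈ 52400 km².

52400 km²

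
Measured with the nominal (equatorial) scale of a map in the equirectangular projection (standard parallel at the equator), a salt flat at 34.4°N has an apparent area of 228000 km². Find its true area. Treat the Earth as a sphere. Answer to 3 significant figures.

For the equirectangular projection with φ₀ = 0 (plate carrée), h = 1 along meridians and k = sec φ along parallels.
Areal scale = h·k = 1 × sec φ; at 34.4°, h = 1.000, k = 1.212, so h·k = 1.212.
True area = apparent / (areal scale) = 228000 / 1.212 ≈ 188000 km².

188000 km²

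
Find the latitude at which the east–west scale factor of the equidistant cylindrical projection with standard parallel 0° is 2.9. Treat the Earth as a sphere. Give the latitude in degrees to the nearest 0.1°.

69.8°

Plate carrée: h = 1, k = sec φ along parallels.
sec φ = 2.9  ⇒  cos φ = 0.3448  ⇒  φ ≈ 69.8°.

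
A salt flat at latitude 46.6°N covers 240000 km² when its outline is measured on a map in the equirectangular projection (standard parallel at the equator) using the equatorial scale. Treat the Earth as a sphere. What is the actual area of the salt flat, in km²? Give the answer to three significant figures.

Plate carrée maps x = Rλ, y = Rφ. The meridian scale is h = 1 and the parallel scale is k = 1/cos φ = sec φ.
Areal scale = h·k = 1 × sec φ; at 46.6°, h = 1.000, k = 1.455, so h·k = 1.455.
True area = apparent / (areal scale) = 240000 / 1.455 ≈ 165000 km².

165000 km²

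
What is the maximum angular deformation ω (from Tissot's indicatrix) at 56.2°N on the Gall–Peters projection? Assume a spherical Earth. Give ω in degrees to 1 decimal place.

Gall–Peters is a cylindrical equal-area projection with standard parallels at ±45°. For cylindrical equal-area with standard parallel φ₀, h = cos φ / cos φ₀ and k = cos φ₀ / cos φ, so h·k = 1.
At 56.2°: h = 0.7867, k = 1.271; principal scales a = 1.271, b = 0.7867.
sin(ω/2) = (a − b)/(a + b) = 0.4844/2.058 = 0.2354, so ω = 2 arcsin(0.2354) ≈ 27.2°.

27.2°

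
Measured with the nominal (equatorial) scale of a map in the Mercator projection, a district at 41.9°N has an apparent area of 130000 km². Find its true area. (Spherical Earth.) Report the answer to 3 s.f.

Mercator is conformal, so the point scale is isotropic: h = k = sec φ = 1/cos φ.
Areal scale = k² = sec²φ = 1/cos²(41.9°) = 1/0.7443² = 1.805.
True area = apparent / (areal scale) = 130000 / 1.805 ≈ 72000 km².

72000 km²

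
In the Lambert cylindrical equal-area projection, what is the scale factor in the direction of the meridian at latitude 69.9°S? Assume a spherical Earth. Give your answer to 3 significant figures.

0.344

The Lambert cylindrical equal-area projection is the cylindrical equal-area projection with its standard parallel at the equator (φ₀ = 0). A cylindrical equal-area projection with standard parallel φ₀ has meridian scale h = cos φ / cos φ₀ and parallel scale k = cos φ₀ / cos φ (so areas are preserved, h·k = 1).
h = cos 69.9° / cos 0° = 0.3437/1.000 = 0.3437.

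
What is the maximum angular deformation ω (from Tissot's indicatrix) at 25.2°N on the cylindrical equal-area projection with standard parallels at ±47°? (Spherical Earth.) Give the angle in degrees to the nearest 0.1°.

For cylindrical equal-area with standard parallel φ₀, h = cos φ / cos φ₀ and k = cos φ₀ / cos φ, so h·k = 1.
At 25.2°: h = 1.327, k = 0.7537; principal scales a = 1.327, b = 0.7537.
sin(ω/2) = (a − b)/(a + b) = 0.5730/2.080 = 0.2754, so ω = 2 arcsin(0.2754) ≈ 32.0°.

32.0°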